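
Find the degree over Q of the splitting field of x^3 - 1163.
[K : Q] = 6

The roots of x^3 - 1163 are ∛1163, ω∛1163, ω^2∛1163 where ω = e^(2πi/3) is a primitive cube root of unity, so K = Q(∛1163, ω). Now [Q(∛1163):Q] = 3 (since 1163 is not a perfect cube, x^3 - 1163 is irreducible) and [Q(ω):Q] = 2. Both 2 and 3 divide [K:Q], and [K:Q] ≤ 3·2 = 6, so [K:Q] = 6. (Equivalently: Q(∛1163) ⊂ R but ω ∉ R, so [K : Q(∛1163)] = 2.)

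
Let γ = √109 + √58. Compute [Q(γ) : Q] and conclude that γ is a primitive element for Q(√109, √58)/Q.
[Q(γ) : Q] = 4 (equivalently, Q(γ) = Q(√109, √58))

Obviously Q(γ) ⊆ Q(√109, √58), and [Q(√109, √58):Q] = 4 (since 109, 58 are distinct squarefree integers > 1 with 6322 not a perfect square). To show equality we compute the minimal polynomial of γ. From γ = √109 + √58: γ^2 = 109 + 2√(6322) + 58 = 167 + 2√(6322), so γ^2 - 167 = 2√(6322); squaring, (γ^2 - 167)^2 = 4·6322, i.e. γ^4 - 334γ^2 + 27889 - 25288 = 0, i.e. γ^4 - 334γ^2 + 2601 = 0. So γ is a root of x^4 - 334x^2 + 2601. This polynomial is irreducible over Q: it has no rational root (each ±√109 ± √58 is irrational), and any factorization into two quadratics over Q would force √(6322) ∈ Q (pairing opposite roots) or √109, √58 ∈ Q (other pairings), all impossible. Hence [Q(γ):Q] = 4 = [Q(√109, √58):Q], so Q(γ) = Q(√109, √58).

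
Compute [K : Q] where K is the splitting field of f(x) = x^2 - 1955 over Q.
[K : Q] = 2

f(x) = x^2 - 1955 factors as (x - √1955)(x + √1955). The splitting field is K = Q(√1955). Since 1955 is squarefree and > 1, it is not a perfect square, so x^2 - 1955 is irreducible over Q and [Q(√1955) : Q] = 2. Hence [K : Q] = 2.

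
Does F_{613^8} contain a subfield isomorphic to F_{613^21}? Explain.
No: F_{613^21} is not a subfield of F_{613^8}

F_{p^m} embeds in F_{p^n} iff m | n. Here 21 ∤ 8 (since 8 = 0·21 + 8 with remainder 8 ≠ 0), so F_{613^21} is not a subfield of F_{613^8}. Equivalently: if it were, the tower law would give 21 = [F_{613^21}:F_613] dividing [F_{613^8}:F_613] = 8, contradiction.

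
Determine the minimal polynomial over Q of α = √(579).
m_α(x) = x^2 - 579

α satisfies α^2 - 579 = 0, so x^2 - 579 annihilates α. Since d = 579 is squarefree and ≠ 1, it is not a perfect square in Q, so x^2 - 579 has no rational root and is therefore irreducible over Q (a degree-2 polynomial over a field is irreducible iff it has no root). Hence m_α(x) = x^2 - 579.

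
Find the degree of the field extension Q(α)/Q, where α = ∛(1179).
[Q(α):Q] = 3

The minimal polynomial of α is x^3 - 1179, irreducible over Q since 1179 is not a perfect cube (so x^3 - 1179 has no rational root). Hence [Q(α):Q] = deg(m_α) = 3.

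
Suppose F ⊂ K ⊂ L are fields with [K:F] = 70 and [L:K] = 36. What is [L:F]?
[L:F] = 2520

The tower law says that for any tower of field extensions F ⊂ K ⊂ L with finite degrees, [L:F] = [L:K] · [K:F]. Here this gives [L:F] = 36 · 70 = 2520.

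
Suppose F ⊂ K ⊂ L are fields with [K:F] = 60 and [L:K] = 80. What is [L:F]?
[L:F] = 4800

The tower law says that for any tower of field extensions F ⊂ K ⊂ L with finite degrees, [L:F] = [L:K] · [K:F]. Here this gives [L:F] = 80 · 60 = 4800.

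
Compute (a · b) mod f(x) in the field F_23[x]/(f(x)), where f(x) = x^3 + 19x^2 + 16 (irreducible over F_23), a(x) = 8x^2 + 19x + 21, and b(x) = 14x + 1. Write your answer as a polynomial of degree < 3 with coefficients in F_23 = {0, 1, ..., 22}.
a · b ≡ 9x^2 + 14x (mod f(x))

Multiply in F_23[x]: a(x)·b(x) = (8x^2 + 19x + 21)·(14x + 1) = 20x^3 + 21x^2 + 14x + 21. This has degree ≥ 3, so divide by f(x) over F_23: 20x^3 + 21x^2 + 14x + 21 = (20)·(x^3 + 19x^2 + 16) + (9x^2 + 14x). Hence a·b ≡ 9x^2 + 14x (mod f). (F_23[x]/(f) is a field with 23^3 = 12167 elements since f is irreducible of degree 3.)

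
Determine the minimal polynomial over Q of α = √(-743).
m_α(x) = x^2 + 743

α satisfies α^2 + 743 = 0, so x^2 + 743 annihilates α. Since d = -743 is squarefree and ≠ 1, it is not a perfect square in Q, so x^2 + 743 has no rational root and is therefore irreducible over Q (a degree-2 polynomial over a field is irreducible iff it has no root). Hence m_α(x) = x^2 + 743.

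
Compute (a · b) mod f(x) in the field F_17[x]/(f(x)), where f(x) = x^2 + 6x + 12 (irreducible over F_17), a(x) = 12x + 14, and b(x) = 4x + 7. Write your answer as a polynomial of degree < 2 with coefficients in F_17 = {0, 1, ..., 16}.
a · b ≡ 5x + 15 (mod f(x))

Multiply in F_17[x]: a(x)·b(x) = (12x + 14)·(4x + 7) = 14x^2 + 4x + 13. This has degree ≥ 2, so divide by f(x) over F_17: 14x^2 + 4x + 13 = (14)·(x^2 + 6x + 12) + (5x + 15). Hence a·b ≡ 5x + 15 (mod f). (F_17[x]/(f) is a field with 17^2 = 289 elements since f is irreducible of degree 2.)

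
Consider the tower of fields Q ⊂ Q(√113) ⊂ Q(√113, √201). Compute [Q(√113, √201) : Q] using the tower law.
[Q(√113, √201) : Q] = 4

[Q(√113):Q] = 2 (min poly x^2 - 113, irreducible since 113 is squarefree > 1). For the top step, suppose √201 ∈ Q(√113), say √201 = c + d√113 with c, d ∈ Q. Squaring: 201 = c^2 + 113d^2 + 2cd√113. Since √113 ∉ Q this forces 2cd = 0. If d = 0 then √201 = c ∈ Q, contradicting 201 squarefree > 1. If c = 0 then 201 = 113d^2, so 113·201 = (113d)^2 is a perfect square in Q — but 113·201 = 22713 is not a perfect square (since 113 and 201 are distinct squarefree integers). Contradiction. Hence √201 ∉ Q(√113), so x^2 - 201 stays irreducible over Q(√113) and [Q(√113, √201) : Q(√113)] = 2. By the tower law, [Q(√113, √201) : Q] = 2 · 2 = 4.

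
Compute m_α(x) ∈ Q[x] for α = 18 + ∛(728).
m_α(x) = x^3 - 54x^2 + 972x - 6560

Set β = α - 18 = ∛(728), so β^3 = 728. Then (α - 18)^3 - 728 = 0, i.e. α is a root of g(x) = (x - 18)^3 - 728 = x^3 - 54x^2 + 972x - 6560. Since g(x) = h(x - 18) where h(x) = x^3 - 728, and h is irreducible over Q (because 728 is not a perfect cube, so h has no rational root, and a monic cubic with no rational root is irreducible), g is also irreducible (irreducibility is preserved under the substitution x → x - 18). Hence m_α(x) = x^3 - 54x^2 + 972x - 6560.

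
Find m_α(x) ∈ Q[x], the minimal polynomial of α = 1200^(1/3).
m_α(x) = x^3 - 1200

α satisfies α^3 = 1200, so x^3 - 1200 annihilates α. By the rational root test, a rational root p/q (in lowest terms) of x^3 - 1200 would satisfy p^3 = 1200 q^3, forcing q = 1 and p^3 = 1200; but 1200 is not a perfect cube, contradiction. A monic cubic over Q with no rational root is irreducible (any nontrivial factorization would include a linear factor). Hence x^3 - 1200 is the minimal polynomial of α, and in particular [Q(α):Q] = 3.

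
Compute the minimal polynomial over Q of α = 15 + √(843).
m_α(x) = x^2 - 30x - 618

From α - 15 = √(843), squaring gives (α - 15)^2 = 843, i.e. α^2 - 30α + 225 = 843, so α^2 - 30α - 618 = 0. The discriminant of x^2 - 30x - 618 is (-30)^2 - 4·(-618) = 900 + 2472 = 3372, and 4·(843) is not a perfect square in Q since 843 is squarefree and ≠ 1. Hence x^2 - 30x - 618 is irreducible over Q and is the minimal polynomial of α.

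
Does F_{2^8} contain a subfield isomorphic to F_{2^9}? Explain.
No: F_{2^9} is not a subfield of F_{2^8}

F_{p^m} embeds in F_{p^n} iff m | n. Here 9 ∤ 8 (since 8 = 0·9 + 8 with remainder 8 ≠ 0), so F_{2^9} is not a subfield of F_{2^8}. Equivalently: if it were, the tower law would give 9 = [F_{2^9}:F_2] dividing [F_{2^8}:F_2] = 8, contradiction.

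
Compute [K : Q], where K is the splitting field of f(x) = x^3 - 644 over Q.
[K : Q] = 6

The roots of x^3 - 644 are ∛644, ω∛644, ω^2∛644 where ω = e^(2πi/3) is a primitive cube root of unity, so K = Q(∛644, ω). Now [Q(∛644):Q] = 3 (since 644 is not a perfect cube, x^3 - 644 is irreducible) and [Q(ω):Q] = 2. Both 2 and 3 divide [K:Q], and [K:Q] ≤ 3·2 = 6, so [K:Q] = 6. (Equivalently: Q(∛644) ⊂ R but ω ∉ R, so [K : Q(∛644)] = 2.)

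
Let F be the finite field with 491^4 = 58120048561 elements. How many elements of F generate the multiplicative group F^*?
There are φ(58120048560) = 12857671680 primitive elements

F_q^* is cyclic of order q - 1 = 58120048560. A cyclic group of order m has exactly φ(m) generators. Here m = 58120048560 = 2^4 · 3 · 5 · 7^2 · 41 · 149 · 809, so the number of primitive elements is φ(58120048560) = 12857671680.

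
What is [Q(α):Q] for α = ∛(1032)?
[Q(α):Q] = 3

The minimal polynomial of α is x^3 - 1032, irreducible over Q since 1032 is not a perfect cube (so x^3 - 1032 has no rational root). Hence [Q(α):Q] = deg(m_α) = 3.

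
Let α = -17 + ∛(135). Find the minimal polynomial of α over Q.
m_α(x) = x^3 + 51x^2 + 867x + 4778

Set β = α + 17 = ∛(135), so β^3 = 135. Then (α + 17)^3 - 135 = 0, i.e. α is a root of g(x) = (x + 17)^3 - 135 = x^3 + 51x^2 + 867x + 4778. Since g(x) = h(x + 17) where h(x) = x^3 - 135, and h is irreducible over Q (because 135 is not a perfect cube, so h has no rational root, and a monic cubic with no rational root is irreducible), g is also irreducible (irreducibility is preserved under the substitution x → x + 17). Hence m_α(x) = x^3 + 51x^2 + 867x + 4778.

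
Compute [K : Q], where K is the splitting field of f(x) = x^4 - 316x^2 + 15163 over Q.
[K : Q] = 4

Solving the quadratic in x^2: x^2 = (316 ± √(316^2 - 4·15163))/2 = (316 ± √39204)/2 = (316 ± 198)/2, giving x^2 = 257 or x^2 = 59. So f(x) = (x^2 - 257)(x^2 - 59) and the roots of f are ±√257, ±√59. Hence the splitting field is K = Q(√257, √59). Since 257 and 59 are distinct squarefree integers > 1, their product 15163 is not a perfect square, so √59 ∉ Q(√257). By the tower law [K:Q] = [Q(√257,√59):Q(√257)] · [Q(√257):Q] = 2 · 2 = 4.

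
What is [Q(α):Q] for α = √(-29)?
[Q(α):Q] = 2

[Q(α):Q] equals the degree of the minimal polynomial of α. Here α^2 = -29 and x^2 + 29 is irreducible (d = -29 is squarefree, ≠ 1, hence not a square), so deg(m_α) = 2. Thus [Q(α):Q] = 2.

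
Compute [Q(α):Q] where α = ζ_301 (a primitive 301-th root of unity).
[Q(α):Q] = 252

The minimal polynomial of ζ_301 over Q is the 301-th cyclotomic polynomial Φ_301(x), which is irreducible over Q and has degree φ(301) = 252. Hence [Q(α):Q] = φ(301) = 252.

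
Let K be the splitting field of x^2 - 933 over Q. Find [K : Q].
[K : Q] = 2

f(x) = x^2 - 933 factors as (x - √933)(x + √933). The splitting field is K = Q(√933). Since 933 is squarefree and > 1, it is not a perfect square, so x^2 - 933 is irreducible over Q and [Q(√933) : Q] = 2. Hence [K : Q] = 2.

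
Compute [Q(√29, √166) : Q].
[Q(√29, √166) : Q] = 4

[Q(√29):Q] = 2 (min poly x^2 - 29, irreducible since 29 is squarefree > 1). For the top step, suppose √166 ∈ Q(√29), say √166 = c + d√29 with c, d ∈ Q. Squaring: 166 = c^2 + 29d^2 + 2cd√29. Since √29 ∉ Q this forces 2cd = 0. If d = 0 then √166 = c ∈ Q, contradicting 166 squarefree > 1. If c = 0 then 166 = 29d^2, so 29·166 = (29d)^2 is a perfect square in Q — but 29·166 = 4814 is not a perfect square (since 29 and 166 are distinct squarefree integers). Contradiction. Hence √166 ∉ Q(√29), so x^2 - 166 stays irreducible over Q(√29) and [Q(√29, √166) : Q(√29)] = 2. By the tower law, [Q(√29, √166) : Q] = 2 · 2 = 4.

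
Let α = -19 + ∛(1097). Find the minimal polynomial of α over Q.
m_α(x) = x^3 + 57x^2 + 1083x + 5762

Set β = α + 19 = ∛(1097), so β^3 = 1097. Then (α + 19)^3 - 1097 = 0, i.e. α is a root of g(x) = (x + 19)^3 - 1097 = x^3 + 57x^2 + 1083x + 5762. Since g(x) = h(x + 19) where h(x) = x^3 - 1097, and h is irreducible over Q (because 1097 is not a perfect cube, so h has no rational root, and a monic cubic with no rational root is irreducible), g is also irreducible (irreducibility is preserved under the substitution x → x + 19). Hence m_α(x) = x^3 + 57x^2 + 1083x + 5762.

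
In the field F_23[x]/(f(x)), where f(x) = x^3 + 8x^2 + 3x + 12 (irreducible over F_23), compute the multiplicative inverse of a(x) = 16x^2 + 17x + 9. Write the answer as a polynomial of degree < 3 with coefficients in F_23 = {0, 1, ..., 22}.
a(x)^(-1) ≡ 16x^2 + 12x + 22 (mod f(x))

Since f is irreducible over F_23, F_23[x]/(f) is a field and a(x) ≠ 0 has an inverse. Apply the extended Euclidean algorithm to f(x) and a(x) in F_23[x]: f(x) = (13x + 14)·a(x) + (16x + 1);  a(x) = (x + 1)·(16x + 1) + (8). The last nonzero remainder is the constant 8 = gcd(f, a) in F_23. Back-substituting through the division chain expresses 8 = s(x)·a(x) + t(x)·f(x) with s(x) ≡ 13x^2 + 4x + 15 (mod f), so (13x^2 + 4x + 15)·a(x) ≡ 8 (mod f). Multiplying by 8^(-1) ≡ 3 in F_23 gives a(x)^(-1) ≡ 3·(13x^2 + 4x + 15) ≡ 16x^2 + 12x + 22 (mod f). Check: (16x^2 + 17x + 9)·(16x^2 + 12x + 22) = 3x^4 + 4x^3 + 10x^2 + 22x + 14 ≡ 1 (mod x^3 + 8x^2 + 3x + 12).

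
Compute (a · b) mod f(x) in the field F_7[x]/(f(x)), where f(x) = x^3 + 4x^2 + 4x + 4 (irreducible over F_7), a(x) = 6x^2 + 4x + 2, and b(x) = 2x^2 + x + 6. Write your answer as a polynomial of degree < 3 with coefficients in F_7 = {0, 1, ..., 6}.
a · b ≡ 6x^2 + 2x + 1 (mod f(x))

Multiply in F_7[x]: a(x)·b(x) = (6x^2 + 4x + 2)·(2x^2 + x + 6) = 5x^4 + 2x^2 + 5x + 5. This has degree ≥ 3, so divide by f(x) over F_7: 5x^4 + 2x^2 + 5x + 5 = (5x + 1)·(x^3 + 4x^2 + 4x + 4) + (6x^2 + 2x + 1). Hence a·b ≡ 6x^2 + 2x + 1 (mod f). (F_7[x]/(f) is a field with 7^3 = 343 elements since f is irreducible of degree 3.)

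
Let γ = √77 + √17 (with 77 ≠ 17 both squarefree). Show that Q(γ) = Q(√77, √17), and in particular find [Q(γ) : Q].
[Q(γ) : Q] = 4 (equivalently, Q(γ) = Q(√77, √17))

Obviously Q(γ) ⊆ Q(√77, √17), and [Q(√77, √17):Q] = 4 (since 77, 17 are distinct squarefree integers > 1 with 1309 not a perfect square). To show equality we compute the minimal polynomial of γ. From γ = √77 + √17: γ^2 = 77 + 2√(1309) + 17 = 94 + 2√(1309), so γ^2 - 94 = 2√(1309); squaring, (γ^2 - 94)^2 = 4·1309, i.e. γ^4 - 188γ^2 + 8836 - 5236 = 0, i.e. γ^4 - 188γ^2 + 3600 = 0. So γ is a root of x^4 - 188x^2 + 3600. This polynomial is irreducible over Q: it has no rational root (each ±√77 ± √17 is irrational), and any factorization into two quadratics over Q would force √(1309) ∈ Q (pairing opposite roots) or √77, √17 ∈ Q (other pairings), all impossible. Hence [Q(γ):Q] = 4 = [Q(√77, √17):Q], so Q(γ) = Q(√77, √17).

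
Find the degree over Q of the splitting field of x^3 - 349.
[K : Q] = 6

The roots of x^3 - 349 are ∛349, ω∛349, ω^2∛349 where ω = e^(2πi/3) is a primitive cube root of unity, so K = Q(∛349, ω). Now [Q(∛349):Q] = 3 (since 349 is not a perfect cube, x^3 - 349 is irreducible) and [Q(ω):Q] = 2. Both 2 and 3 divide [K:Q], and [K:Q] ≤ 3·2 = 6, so [K:Q] = 6. (Equivalently: Q(∛349) ⊂ R but ω ∉ R, so [K : Q(∛349)] = 2.)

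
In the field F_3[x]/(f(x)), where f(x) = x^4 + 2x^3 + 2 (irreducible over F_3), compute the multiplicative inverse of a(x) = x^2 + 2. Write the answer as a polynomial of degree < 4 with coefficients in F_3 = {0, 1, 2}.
a(x)^(-1) ≡ x^3 + 2x^2 + x + 2 (mod f(x))

Since f is irreducible over F_3, F_3[x]/(f) is a field and a(x) ≠ 0 has an inverse. Apply the extended Euclidean algorithm to f(x) and a(x) in F_3[x]: f(x) = (x^2 + 2x + 1)·a(x) + (2x);  a(x) = (2x)·(2x) + (2). The last nonzero remainder is the constant 2 = gcd(f, a) in F_3. Back-substituting through the division chain expresses 2 = s(x)·a(x) + t(x)·f(x) with s(x) ≡ 2x^3 + x^2 + 2x + 1 (mod f), so (2x^3 + x^2 + 2x + 1)·a(x) ≡ 2 (mod f). Multiplying by 2^(-1) ≡ 2 in F_3 gives a(x)^(-1) ≡ 2·(2x^3 + x^2 + 2x + 1) ≡ x^3 + 2x^2 + x + 2 (mod f). Check: (x^2 + 2)·(x^3 + 2x^2 + x + 2) = x^5 + 2x^4 + 2x + 1 ≡ 1 (mod x^4 + 2x^3 + 2).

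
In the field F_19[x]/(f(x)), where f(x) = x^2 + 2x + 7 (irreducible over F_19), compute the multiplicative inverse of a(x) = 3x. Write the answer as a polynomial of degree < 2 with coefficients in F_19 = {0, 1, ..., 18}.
a(x)^(-1) ≡ 9x + 18 (mod f(x))

Since f is irreducible over F_19, F_19[x]/(f) is a field and a(x) ≠ 0 has an inverse. Apply the extended Euclidean algorithm to f(x) and a(x) in F_19[x]: f(x) = (13x + 7)·a(x) + (7). The last nonzero remainder is the constant 7 = gcd(f, a) in F_19. Back-substituting through the division chain expresses 7 = s(x)·a(x) + t(x)·f(x) with s(x) ≡ 6x + 12 (mod f), so (6x + 12)·a(x) ≡ 7 (mod f). Multiplying by 7^(-1) ≡ 11 in F_19 gives a(x)^(-1) ≡ 11·(6x + 12) ≡ 9x + 18 (mod f). Check: (3x)·(9x + 18) = 8x^2 + 16x ≡ 1 (mod x^2 + 2x + 7).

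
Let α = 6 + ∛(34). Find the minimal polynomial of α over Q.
m_α(x) = x^3 - 18x^2 + 108x - 250

Set β = α - 6 = ∛(34), so β^3 = 34. Then (α - 6)^3 - 34 = 0, i.e. α is a root of g(x) = (x - 6)^3 - 34 = x^3 - 18x^2 + 108x - 250. Since g(x) = h(x - 6) where h(x) = x^3 - 34, and h is irreducible over Q (because 34 is not a perfect cube, so h has no rational root, and a monic cubic with no rational root is irreducible), g is also irreducible (irreducibility is preserved under the substitution x → x - 6). Hence m_α(x) = x^3 - 18x^2 + 108x - 250.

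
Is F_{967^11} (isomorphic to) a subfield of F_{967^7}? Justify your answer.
No: F_{967^11} is not a subfield of F_{967^7}

F_{p^m} embeds in F_{p^n} iff m | n. Here 11 ∤ 7 (since 7 = 0·11 + 7 with remainder 7 ≠ 0), so F_{967^11} is not a subfield of F_{967^7}. Equivalently: if it were, the tower law would give 11 = [F_{967^11}:F_967] dividing [F_{967^7}:F_967] = 7, contradiction.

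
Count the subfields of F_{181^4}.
F_{181^4} has 3 subfields

The subfields of F_{p^n} are exactly the fields F_{p^d} for d | n (each is the fixed field of the unique index-d subgroup of Gal(F_{p^n}/F_p) ≅ Z/nZ). The divisors of n = 4 are {1, 2, 4}, giving 3 subfields: F_{181^1}, F_{181^2}, F_{181^4}.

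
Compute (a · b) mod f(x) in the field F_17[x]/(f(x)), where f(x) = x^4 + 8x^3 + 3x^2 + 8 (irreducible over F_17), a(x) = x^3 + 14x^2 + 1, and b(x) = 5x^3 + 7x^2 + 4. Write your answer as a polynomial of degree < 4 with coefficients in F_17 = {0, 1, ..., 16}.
a · b ≡ 4x^3 + 16x^2 + 10x + 8 (mod f(x))

Multiply in F_17[x]: a(x)·b(x) = (x^3 + 14x^2 + 1)·(5x^3 + 7x^2 + 4) = 5x^6 + 9x^5 + 13x^4 + 9x^3 + 12x^2 + 4. This has degree ≥ 4, so divide by f(x) over F_17: 5x^6 + 9x^5 + 13x^4 + 9x^3 + 12x^2 + 4 = (5x^2 + 3x + 8)·(x^4 + 8x^3 + 3x^2 + 8) + (4x^3 + 16x^2 + 10x + 8). Hence a·b ≡ 4x^3 + 16x^2 + 10x + 8 (mod f). (F_17[x]/(f) is a field with 17^4 = 83521 elements since f is irreducible of degree 4.)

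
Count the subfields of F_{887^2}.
F_{887^2} has 2 subfields

The subfields of F_{p^n} are exactly the fields F_{p^d} for d | n (each is the fixed field of the unique index-d subgroup of Gal(F_{p^n}/F_p) ≅ Z/nZ). The divisors of n = 2 are {1, 2}, giving 2 subfields: F_{887^1}, F_{887^2}.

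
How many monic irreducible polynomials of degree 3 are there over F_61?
There are 75640 monic irreducible polynomials of degree 3 over F_61

Each element of F_{61^3} that lies in no proper subfield is a root of exactly one monic irreducible of degree 3 over F_61, and each such polynomial has 3 distinct roots in F_{61^3}. By Möbius inversion the count is N_61(3) = (1/3) Σ_{d|3} μ(3/d) · 61^d = (1/3)(μ(3)·61^1 + μ(1)·61^3) = 226920/3 = 75640.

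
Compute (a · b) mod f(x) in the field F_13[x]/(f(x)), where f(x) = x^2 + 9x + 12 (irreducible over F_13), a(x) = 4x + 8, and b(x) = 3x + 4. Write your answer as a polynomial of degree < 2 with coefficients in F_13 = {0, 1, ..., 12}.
a · b ≡ 10x + 5 (mod f(x))

Multiply in F_13[x]: a(x)·b(x) = (4x + 8)·(3x + 4) = 12x^2 + x + 6. This has degree ≥ 2, so divide by f(x) over F_13: 12x^2 + x + 6 = (12)·(x^2 + 9x + 12) + (10x + 5). Hence a·b ≡ 10x + 5 (mod f). (F_13[x]/(f) is a field with 13^2 = 169 elements since f is irreducible of degree 2.)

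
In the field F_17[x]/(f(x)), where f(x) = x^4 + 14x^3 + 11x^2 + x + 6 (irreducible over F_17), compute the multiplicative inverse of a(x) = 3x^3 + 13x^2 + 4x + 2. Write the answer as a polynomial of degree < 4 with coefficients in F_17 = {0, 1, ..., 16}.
a(x)^(-1) ≡ 2x^3 + 16x^2 + 12x + 1 (mod f(x))

Since f is irreducible over F_17, F_17[x]/(f) is a field and a(x) ≠ 0 has an inverse. Apply the extended Euclidean algorithm to f(x) and a(x) in F_17[x]: f(x) = (6x + 7)·a(x) + (15x^2 + 12x + 9);  a(x) = (7x + 10)·(15x^2 + 12x + 9) + (8x + 14);  (15x^2 + 12x + 9) = (4x + 3)·(8x + 14) + (1). The last nonzero remainder is the constant 1 = gcd(f, a) in F_17. Back-substituting through the division chain expresses 1 = s(x)·a(x) + t(x)·f(x) with s(x) ≡ 2x^3 + 16x^2 + 12x + 1 (mod f), so a(x)^(-1) ≡ s(x) = 2x^3 + 16x^2 + 12x + 1 (mod f). Check: (3x^3 + 13x^2 + 4x + 2)·(2x^3 + 16x^2 + 12x + 1) = 6x^6 + 6x^5 + 14x^4 + 6x^3 + 8x^2 + 11x + 2 ≡ 1 (mod x^4 + 14x^3 + 11x^2 + x + 6).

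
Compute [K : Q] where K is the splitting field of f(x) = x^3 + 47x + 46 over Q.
[K : Q] = 6

By the rational root test, any rational root of the monic integer polynomial f(x) = x^3 + 47x + 46 must be an integer dividing the constant term 46, i.e. one of ±{1, 2, 23, 46}. Evaluating: f(1) = 94, f(-1) = -2, f(2) = 148, f(-2) = -56, f(23) = 13294, f(-23) = -13202, f(46) = 99544, f(-46) = -99452; none is 0, so f has no rational root and is therefore irreducible over Q (a cubic with no linear factor over a field is irreducible). For an irreducible cubic, the Galois group is A_3 or S_3 according as the discriminant disc(f) = -4a^3 - 27b^2 = -4·(47)^3 - 27·(46)^2 = -472424 is or is not a square in Q. Here disc(f) = -472424 is not a perfect square in Q, so the Galois group of f over Q is not contained in A_3 and must be all of S_3. The splitting field has degree |S_3| = 6 over Q, so [K : Q] = 6.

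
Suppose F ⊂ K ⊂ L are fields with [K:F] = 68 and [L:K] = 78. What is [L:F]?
[L:F] = 5304

The tower law says that for any tower of field extensions F ⊂ K ⊂ L with finite degrees, [L:F] = [L:K] · [K:F]. Here this gives [L:F] = 78 · 68 = 5304.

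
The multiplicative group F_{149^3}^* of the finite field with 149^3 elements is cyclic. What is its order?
|F_{149^3}^*| = 3307948

F_{149^3} has 149^3 = 3307949 elements; its multiplicative group consists of all nonzero elements, so |F_{149^3}^*| = 3307949 - 1 = 3307948. (It is cyclic since any finite subgroup of the multiplicative group of a field is cyclic.)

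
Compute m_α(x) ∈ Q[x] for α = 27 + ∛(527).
m_α(x) = x^3 - 81x^2 + 2187x - 20210

Set β = α - 27 = ∛(527), so β^3 = 527. Then (α - 27)^3 - 527 = 0, i.e. α is a root of g(x) = (x - 27)^3 - 527 = x^3 - 81x^2 + 2187x - 20210. Since g(x) = h(x - 27) where h(x) = x^3 - 527, and h is irreducible over Q (because 527 is not a perfect cube, so h has no rational root, and a monic cubic with no rational root is irreducible), g is also irreducible (irreducibility is preserved under the substitution x → x - 27). Hence m_α(x) = x^3 - 81x^2 + 2187x - 20210.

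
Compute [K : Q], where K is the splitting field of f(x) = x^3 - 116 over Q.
[K : Q] = 6

The roots of x^3 - 116 are ∛116, ω∛116, ω^2∛116 where ω = e^(2πi/3) is a primitive cube root of unity, so K = Q(∛116, ω). Now [Q(∛116):Q] = 3 (since 116 is not a perfect cube, x^3 - 116 is irreducible) and [Q(ω):Q] = 2. Both 2 and 3 divide [K:Q], and [K:Q] ≤ 3·2 = 6, so [K:Q] = 6. (Equivalently: Q(∛116) ⊂ R but ω ∉ R, so [K : Q(∛116)] = 2.)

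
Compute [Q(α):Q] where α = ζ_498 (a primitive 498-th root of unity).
[Q(α):Q] = 164

The minimal polynomial of ζ_498 over Q is the 498-th cyclotomic polynomial Φ_498(x), which is irreducible over Q and has degree φ(498) = 164. Hence [Q(α):Q] = φ(498) = 164.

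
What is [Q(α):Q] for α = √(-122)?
[Q(α):Q] = 2

[Q(α):Q] equals the degree of the minimal polynomial of α. Here α^2 = -122 and x^2 + 122 is irreducible (d = -122 is squarefree, ≠ 1, hence not a square), so deg(m_α) = 2. Thus [Q(α):Q] = 2.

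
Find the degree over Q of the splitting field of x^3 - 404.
[K : Q] = 6

The roots of x^3 - 404 are ∛404, ω∛404, ω^2∛404 where ω = e^(2πi/3) is a primitive cube root of unity, so K = Q(∛404, ω). Now [Q(∛404):Q] = 3 (since 404 is not a perfect cube, x^3 - 404 is irreducible) and [Q(ω):Q] = 2. Both 2 and 3 divide [K:Q], and [K:Q] ≤ 3·2 = 6, so [K:Q] = 6. (Equivalently: Q(∛404) ⊂ R but ω ∉ R, so [K : Q(∛404)] = 2.)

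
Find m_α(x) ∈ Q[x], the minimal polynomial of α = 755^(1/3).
m_α(x) = x^3 - 755

α satisfies α^3 = 755, so x^3 - 755 annihilates α. By the rational root test, a rational root p/q (in lowest terms) of x^3 - 755 would satisfy p^3 = 755 q^3, forcing q = 1 and p^3 = 755; but 755 is not a perfect cube, contradiction. A monic cubic over Q with no rational root is irreducible (any nontrivial factorization would include a linear factor). Hence x^3 - 755 is the minimal polynomial of α, and in particular [Q(α):Q] = 3.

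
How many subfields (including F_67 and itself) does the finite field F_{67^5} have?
F_{67^5} has 2 subfields

The subfields of F_{p^n} are exactly the fields F_{p^d} for d | n (each is the fixed field of the unique index-d subgroup of Gal(F_{p^n}/F_p) ≅ Z/nZ). The divisors of n = 5 are {1, 5}, giving 2 subfields: F_{67^1}, F_{67^5}.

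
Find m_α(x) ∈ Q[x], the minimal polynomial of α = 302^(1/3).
m_α(x) = x^3 - 302

α satisfies α^3 = 302, so x^3 - 302 annihilates α. By the rational root test, a rational root p/q (in lowest terms) of x^3 - 302 would satisfy p^3 = 302 q^3, forcing q = 1 and p^3 = 302; but 302 is not a perfect cube, contradiction. A monic cubic over Q with no rational root is irreducible (any nontrivial factorization would include a linear factor). Hence x^3 - 302 is the minimal polynomial of α, and in particular [Q(α):Q] = 3.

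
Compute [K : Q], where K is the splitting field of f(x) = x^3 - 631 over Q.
[K : Q] = 6

The roots of x^3 - 631 are ∛631, ω∛631, ω^2∛631 where ω = e^(2πi/3) is a primitive cube root of unity, so K = Q(∛631, ω). Now [Q(∛631):Q] = 3 (since 631 is not a perfect cube, x^3 - 631 is irreducible) and [Q(ω):Q] = 2. Both 2 and 3 divide [K:Q], and [K:Q] ≤ 3·2 = 6, so [K:Q] = 6. (Equivalently: Q(∛631) ⊂ R but ω ∉ R, so [K : Q(∛631)] = 2.)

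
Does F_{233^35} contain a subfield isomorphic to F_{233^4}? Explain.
No: F_{233^4} is not a subfield of F_{233^35}

F_{p^m} embeds in F_{p^n} iff m | n. Here 4 ∤ 35 (since 35 = 8·4 + 3 with remainder 3 ≠ 0), so F_{233^4} is not a subfield of F_{233^35}. Equivalently: if it were, the tower law would give 4 = [F_{233^4}:F_233] dividing [F_{233^35}:F_233] = 35, contradiction.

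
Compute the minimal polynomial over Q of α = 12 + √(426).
m_α(x) = x^2 - 24x - 282

From α - 12 = √(426), squaring gives (α - 12)^2 = 426, i.e. α^2 - 24α + 144 = 426, so α^2 - 24α - 282 = 0. The discriminant of x^2 - 24x - 282 is (-24)^2 - 4·(-282) = 576 + 1128 = 1704, and 4·(426) is not a perfect square in Q since 426 is squarefree and ≠ 1. Hence x^2 - 24x - 282 is irreducible over Q and is the minimal polynomial of α.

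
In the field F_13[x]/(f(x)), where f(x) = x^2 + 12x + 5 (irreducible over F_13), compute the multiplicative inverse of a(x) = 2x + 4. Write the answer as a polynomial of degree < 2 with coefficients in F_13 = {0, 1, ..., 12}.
a(x)^(-1) ≡ 10x + 9 (mod f(x))

Since f is irreducible over F_13, F_13[x]/(f) is a field and a(x) ≠ 0 has an inverse. Apply the extended Euclidean algorithm to f(x) and a(x) in F_13[x]: f(x) = (7x + 5)·a(x) + (11). The last nonzero remainder is the constant 11 = gcd(f, a) in F_13. Back-substituting through the division chain expresses 11 = s(x)·a(x) + t(x)·f(x) with s(x) ≡ 6x + 8 (mod f), so (6x + 8)·a(x) ≡ 11 (mod f). Multiplying by 11^(-1) ≡ 6 in F_13 gives a(x)^(-1) ≡ 6·(6x + 8) ≡ 10x + 9 (mod f). Check: (2x + 4)·(10x + 9) = 7x^2 + 6x + 10 ≡ 1 (mod x^2 + 12x + 5).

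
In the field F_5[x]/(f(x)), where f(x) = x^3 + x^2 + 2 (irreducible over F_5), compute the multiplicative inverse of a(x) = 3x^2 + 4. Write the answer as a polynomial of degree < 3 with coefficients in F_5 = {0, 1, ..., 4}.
a(x)^(-1) ≡ 3x^2 + 2x (mod f(x))

Since f is irreducible over F_5, F_5[x]/(f) is a field and a(x) ≠ 0 has an inverse. Apply the extended Euclidean algorithm to f(x) and a(x) in F_5[x]: f(x) = (2x + 2)·a(x) + (2x + 4);  a(x) = (4x + 2)·(2x + 4) + (1). The last nonzero remainder is the constant 1 = gcd(f, a) in F_5. Back-substituting through the division chain expresses 1 = s(x)·a(x) + t(x)·f(x) with s(x) ≡ 3x^2 + 2x (mod f), so a(x)^(-1) ≡ s(x) = 3x^2 + 2x (mod f). Check: (3x^2 + 4)·(3x^2 + 2x) = 4x^4 + x^3 + 2x^2 + 3x ≡ 1 (mod x^3 + x^2 + 2).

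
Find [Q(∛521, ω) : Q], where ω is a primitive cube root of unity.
[Q(∛521, ω) : Q] = 6

[Q(∛521):Q] = 3 (min poly x^3 - 521, irreducible since 521 is not a perfect cube). [Q(ω):Q] = 2 (min poly x^2 + x + 1). Since Q(∛521) ⊂ R and ω ∉ R, we have ω ∉ Q(∛521), so x^2 + x + 1 remains irreducible over Q(∛521) and [Q(∛521, ω) : Q(∛521)] = 2. By the tower law, [Q(∛521, ω) : Q] = 3 · 2 = 6. (In fact Q(∛521, ω) is the splitting field of x^3 - 521 over Q.)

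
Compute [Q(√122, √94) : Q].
[Q(√122, √94) : Q] = 4

[Q(√122):Q] = 2 (min poly x^2 - 122, irreducible since 122 is squarefree > 1). For the top step, suppose √94 ∈ Q(√122), say √94 = c + d√122 with c, d ∈ Q. Squaring: 94 = c^2 + 122d^2 + 2cd√122. Since √122 ∉ Q this forces 2cd = 0. If d = 0 then √94 = c ∈ Q, contradicting 94 squarefree > 1. If c = 0 then 94 = 122d^2, so 122·94 = (122d)^2 is a perfect square in Q — but 122·94 = 11468 is not a perfect square (since 122 and 94 are distinct squarefree integers). Contradiction. Hence √94 ∉ Q(√122), so x^2 - 94 stays irreducible over Q(√122) and [Q(√122, √94) : Q(√122)] = 2. By the tower law, [Q(√122, √94) : Q] = 2 · 2 = 4.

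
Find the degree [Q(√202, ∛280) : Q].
[Q(√202, ∛280) : Q] = 6

Let L = Q(√202, ∛280). Since Q(√202) ⊂ L and [Q(√202):Q] = 2, the tower law gives 2 | [L:Q]. Likewise Q(∛280) ⊂ L with [Q(∛280):Q] = 3 (because 280 is not a perfect cube), so 3 | [L:Q]. As gcd(2,3) = 1, [L:Q] is divisible by 6. Conversely L is generated over Q by √202 and ∛280, so [L:Q] ≤ 2·3 = 6. Therefore [Q(√202, ∛280) : Q] = 6.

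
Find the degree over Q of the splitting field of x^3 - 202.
[K : Q] = 6

The roots of x^3 - 202 are ∛202, ω∛202, ω^2∛202 where ω = e^(2πi/3) is a primitive cube root of unity, so K = Q(∛202, ω). Now [Q(∛202):Q] = 3 (since 202 is not a perfect cube, x^3 - 202 is irreducible) and [Q(ω):Q] = 2. Both 2 and 3 divide [K:Q], and [K:Q] ≤ 3·2 = 6, so [K:Q] = 6. (Equivalently: Q(∛202) ⊂ R but ω ∉ R, so [K : Q(∛202)] = 2.)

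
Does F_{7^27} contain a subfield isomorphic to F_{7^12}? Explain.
No: F_{7^12} is not a subfield of F_{7^27}

F_{p^m} embeds in F_{p^n} iff m | n. Here 12 ∤ 27 (since 27 = 2·12 + 3 with remainder 3 ≠ 0), so F_{7^12} is not a subfield of F_{7^27}. Equivalently: if it were, the tower law would give 12 = [F_{7^12}:F_7] dividing [F_{7^27}:F_7] = 27, contradiction.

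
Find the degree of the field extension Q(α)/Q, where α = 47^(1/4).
[Q(α):Q] = 4

α is a root of x^4 - 47. By Eisenstein's criterion at the prime p = 47 (which divides the constant term 47 but p^2 = 2209 does not, since 47 is squarefree), x^4 - 47 is irreducible over Q. Hence [Q(α):Q] = 4.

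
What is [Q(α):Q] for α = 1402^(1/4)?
[Q(α):Q] = 4

α is a root of x^4 - 1402. By Eisenstein's criterion at the prime p = 2 (which divides the constant term 1402 but p^2 = 4 does not, since 1402 is squarefree), x^4 - 1402 is irreducible over Q. Hence [Q(α):Q] = 4.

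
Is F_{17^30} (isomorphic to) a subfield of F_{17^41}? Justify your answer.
No: F_{17^30} is not a subfield of F_{17^41}

F_{p^m} embeds in F_{p^n} iff m | n. Here 30 ∤ 41 (since 41 = 1·30 + 11 with remainder 11 ≠ 0), so F_{17^30} is not a subfield of F_{17^41}. Equivalently: if it were, the tower law would give 30 = [F_{17^30}:F_17] dividing [F_{17^41}:F_17] = 41, contradiction.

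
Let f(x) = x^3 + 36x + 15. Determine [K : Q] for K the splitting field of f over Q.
[K : Q] = 6

By the rational root test, any rational root of the monic integer polynomial f(x) = x^3 + 36x + 15 must be an integer dividing the constant term 15, i.e. one of ±{1, 3, 5, 15}. Evaluating: f(1) = 52, f(-1) = -22, f(3) = 150, f(-3) = -120, f(5) = 320, f(-5) = -290, f(15) = 3930, f(-15) = -3900; none is 0, so f has no rational root and is therefore irreducible over Q (a cubic with no linear factor over a field is irreducible). For an irreducible cubic, the Galois group is A_3 or S_3 according as the discriminant disc(f) = -4a^3 - 27b^2 = -4·(36)^3 - 27·(15)^2 = -192699 is or is not a square in Q. Here disc(f) = -192699 is not a perfect square in Q, so the Galois group of f over Q is not contained in A_3 and must be all of S_3. The splitting field has degree |S_3| = 6 over Q, so [K : Q] = 6.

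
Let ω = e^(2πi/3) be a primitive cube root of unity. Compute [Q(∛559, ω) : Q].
[Q(∛559, ω) : Q] = 6

[Q(∛559):Q] = 3 (min poly x^3 - 559, irreducible since 559 is not a perfect cube). [Q(ω):Q] = 2 (min poly x^2 + x + 1). Since Q(∛559) ⊂ R and ω ∉ R, we have ω ∉ Q(∛559), so x^2 + x + 1 remains irreducible over Q(∛559) and [Q(∛559, ω) : Q(∛559)] = 2. By the tower law, [Q(∛559, ω) : Q] = 3 · 2 = 6. (In fact Q(∛559, ω) is the splitting field of x^3 - 559 over Q.)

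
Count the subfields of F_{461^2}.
F_{461^2} has 2 subfields

The subfields of F_{p^n} are exactly the fields F_{p^d} for d | n (each is the fixed field of the unique index-d subgroup of Gal(F_{p^n}/F_p) ≅ Z/nZ). The divisors of n = 2 are {1, 2}, giving 2 subfields: F_{461^1}, F_{461^2}.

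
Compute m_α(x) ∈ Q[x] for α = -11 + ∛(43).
m_α(x) = x^3 + 33x^2 + 363x + 1288

Set β = α + 11 = ∛(43), so β^3 = 43. Then (α + 11)^3 - 43 = 0, i.e. α is a root of g(x) = (x + 11)^3 - 43 = x^3 + 33x^2 + 363x + 1288. Since g(x) = h(x + 11) where h(x) = x^3 - 43, and h is irreducible over Q (because 43 is not a perfect cube, so h has no rational root, and a monic cubic with no rational root is irreducible), g is also irreducible (irreducibility is preserved under the substitution x → x + 11). Hence m_α(x) = x^3 + 33x^2 + 363x + 1288.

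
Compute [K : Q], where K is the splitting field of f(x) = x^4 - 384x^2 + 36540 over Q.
[K : Q] = 4

Solving the quadratic in x^2: x^2 = (384 ± √(384^2 - 4·36540))/2 = (384 ± √1296)/2 = (384 ± 36)/2, giving x^2 = 210 or x^2 = 174. So f(x) = (x^2 - 210)(x^2 - 174) and the roots of f are ±√210, ±√174. Hence the splitting field is K = Q(√210, √174). Since 210 and 174 are distinct squarefree integers > 1, their product 36540 is not a perfect square, so √174 ∉ Q(√210). By the tower law [K:Q] = [Q(√210,√174):Q(√210)] · [Q(√210):Q] = 2 · 2 = 4.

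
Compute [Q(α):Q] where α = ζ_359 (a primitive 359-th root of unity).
[Q(α):Q] = 358

The minimal polynomial of ζ_359 over Q is the 359-th cyclotomic polynomial Φ_359(x), which is irreducible over Q and has degree φ(359) = 358. Hence [Q(α):Q] = φ(359) = 358.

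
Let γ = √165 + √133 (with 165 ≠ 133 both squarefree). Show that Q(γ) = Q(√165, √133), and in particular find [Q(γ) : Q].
[Q(γ) : Q] = 4 (equivalently, Q(γ) = Q(√165, √133))

Obviously Q(γ) ⊆ Q(√165, √133), and [Q(√165, √133):Q] = 4 (since 165, 133 are distinct squarefree integers > 1 with 21945 not a perfect square). To show equality we compute the minimal polynomial of γ. From γ = √165 + √133: γ^2 = 165 + 2√(21945) + 133 = 298 + 2√(21945), so γ^2 - 298 = 2√(21945); squaring, (γ^2 - 298)^2 = 4·21945, i.e. γ^4 - 596γ^2 + 88804 - 87780 = 0, i.e. γ^4 - 596γ^2 + 1024 = 0. So γ is a root of x^4 - 596x^2 + 1024. This polynomial is irreducible over Q: it has no rational root (each ±√165 ± √133 is irrational), and any factorization into two quadratics over Q would force √(21945) ∈ Q (pairing opposite roots) or √165, √133 ∈ Q (other pairings), all impossible. Hence [Q(γ):Q] = 4 = [Q(√165, √133):Q], so Q(γ) = Q(√165, √133).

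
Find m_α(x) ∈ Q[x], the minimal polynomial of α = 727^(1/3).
m_α(x) = x^3 - 727

α satisfies α^3 = 727, so x^3 - 727 annihilates α. By the rational root test, a rational root p/q (in lowest terms) of x^3 - 727 would satisfy p^3 = 727 q^3, forcing q = 1 and p^3 = 727; but 727 is not a perfect cube, contradiction. A monic cubic over Q with no rational root is irreducible (any nontrivial factorization would include a linear factor). Hence x^3 - 727 is the minimal polynomial of α, and in particular [Q(α):Q] = 3.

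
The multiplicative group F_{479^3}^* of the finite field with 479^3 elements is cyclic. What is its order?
|F_{479^3}^*| = 109902238

F_{479^3} has 479^3 = 109902239 elements; its multiplicative group consists of all nonzero elements, so |F_{479^3}^*| = 109902239 - 1 = 109902238. (It is cyclic since any finite subgroup of the multiplicative group of a field is cyclic.)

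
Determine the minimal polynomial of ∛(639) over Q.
m_α(x) = x^3 - 639

α satisfies α^3 = 639, so x^3 - 639 annihilates α. By the rational root test, a rational root p/q (in lowest terms) of x^3 - 639 would satisfy p^3 = 639 q^3, forcing q = 1 and p^3 = 639; but 639 is not a perfect cube, contradiction. A monic cubic over Q with no rational root is irreducible (any nontrivial factorization would include a linear factor). Hence x^3 - 639 is the minimal polynomial of α, and in particular [Q(α):Q] = 3.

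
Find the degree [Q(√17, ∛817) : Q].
[Q(√17, ∛817) : Q] = 6

Let L = Q(√17, ∛817). Since Q(√17) ⊂ L and [Q(√17):Q] = 2, the tower law gives 2 | [L:Q]. Likewise Q(∛817) ⊂ L with [Q(∛817):Q] = 3 (because 817 is not a perfect cube), so 3 | [L:Q]. As gcd(2,3) = 1, [L:Q] is divisible by 6. Conversely L is generated over Q by √17 and ∛817, so [L:Q] ≤ 2·3 = 6. Therefore [Q(√17, ∛817) : Q] = 6.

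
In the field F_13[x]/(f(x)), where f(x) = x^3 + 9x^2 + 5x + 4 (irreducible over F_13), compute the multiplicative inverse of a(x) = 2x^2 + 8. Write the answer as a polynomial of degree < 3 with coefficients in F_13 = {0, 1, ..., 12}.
a(x)^(-1) ≡ 7x^2 + x + 8 (mod f(x))

Since f is irreducible over F_13, F_13[x]/(f) is a field and a(x) ≠ 0 has an inverse. Apply the extended Euclidean algorithm to f(x) and a(x) in F_13[x]: f(x) = (7x + 11)·a(x) + (x + 7);  a(x) = (2x + 12)·(x + 7) + (2). The last nonzero remainder is the constant 2 = gcd(f, a) in F_13. Back-substituting through the division chain expresses 2 = s(x)·a(x) + t(x)·f(x) with s(x) ≡ x^2 + 2x + 3 (mod f), so (x^2 + 2x + 3)·a(x) ≡ 2 (mod f). Multiplying by 2^(-1) ≡ 7 in F_13 gives a(x)^(-1) ≡ 7·(x^2 + 2x + 3) ≡ 7x^2 + x + 8 (mod f). Check: (2x^2 + 8)·(7x^2 + x + 8) = x^4 + 2x^3 + 7x^2 + 8x + 12 ≡ 1 (mod x^3 + 9x^2 + 5x + 4).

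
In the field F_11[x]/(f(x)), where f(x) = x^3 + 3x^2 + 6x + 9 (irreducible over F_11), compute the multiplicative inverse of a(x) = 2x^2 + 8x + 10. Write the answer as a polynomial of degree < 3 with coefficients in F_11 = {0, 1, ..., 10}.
a(x)^(-1) ≡ x^2 + 9x + 6 (mod f(x))

Since f is irreducible over F_11, F_11[x]/(f) is a field and a(x) ≠ 0 has an inverse. Apply the extended Euclidean algorithm to f(x) and a(x) in F_11[x]: f(x) = (6x + 5)·a(x) + (5x + 3);  a(x) = (7x + 4)·(5x + 3) + (9). The last nonzero remainder is the constant 9 = gcd(f, a) in F_11. Back-substituting through the division chain expresses 9 = s(x)·a(x) + t(x)·f(x) with s(x) ≡ 9x^2 + 4x + 10 (mod f), so (9x^2 + 4x + 10)·a(x) ≡ 9 (mod f). Multiplying by 9^(-1) ≡ 5 in F_11 gives a(x)^(-1) ≡ 5·(9x^2 + 4x + 10) ≡ x^2 + 9x + 6 (mod f). Check: (2x^2 + 8x + 10)·(x^2 + 9x + 6) = 2x^4 + 4x^3 + 6x^2 + 6x + 5 ≡ 1 (mod x^3 + 3x^2 + 6x + 9).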